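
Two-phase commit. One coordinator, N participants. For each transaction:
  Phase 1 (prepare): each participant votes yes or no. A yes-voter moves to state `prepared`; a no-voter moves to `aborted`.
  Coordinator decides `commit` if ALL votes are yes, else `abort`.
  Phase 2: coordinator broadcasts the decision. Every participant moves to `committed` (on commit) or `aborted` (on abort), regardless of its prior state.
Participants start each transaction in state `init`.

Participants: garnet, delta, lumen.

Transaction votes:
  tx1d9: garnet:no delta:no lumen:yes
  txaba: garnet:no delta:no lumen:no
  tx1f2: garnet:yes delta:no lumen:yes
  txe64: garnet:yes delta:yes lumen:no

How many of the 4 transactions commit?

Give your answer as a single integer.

Answer: 0

Derivation:
tx1d9: no from garnet, delta -> abort (commits=0)
txaba: no from garnet, delta, lumen -> abort (commits=0)
tx1f2: no from delta -> abort (commits=0)
txe64: no from lumen -> abort (commits=0)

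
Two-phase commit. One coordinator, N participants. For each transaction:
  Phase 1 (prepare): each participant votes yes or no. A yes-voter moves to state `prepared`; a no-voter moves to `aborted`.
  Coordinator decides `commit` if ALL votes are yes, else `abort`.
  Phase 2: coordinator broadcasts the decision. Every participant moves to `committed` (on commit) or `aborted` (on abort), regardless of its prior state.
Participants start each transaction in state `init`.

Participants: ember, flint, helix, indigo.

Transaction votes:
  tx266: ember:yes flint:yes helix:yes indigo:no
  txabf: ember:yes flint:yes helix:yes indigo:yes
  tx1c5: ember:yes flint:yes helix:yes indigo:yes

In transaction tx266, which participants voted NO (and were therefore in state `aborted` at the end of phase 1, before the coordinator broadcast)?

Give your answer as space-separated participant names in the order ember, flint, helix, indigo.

Answer: indigo

Derivation:
Txn tx266 phase 1: ember yes -> prepared; flint yes -> prepared; helix yes -> prepared; indigo no -> aborted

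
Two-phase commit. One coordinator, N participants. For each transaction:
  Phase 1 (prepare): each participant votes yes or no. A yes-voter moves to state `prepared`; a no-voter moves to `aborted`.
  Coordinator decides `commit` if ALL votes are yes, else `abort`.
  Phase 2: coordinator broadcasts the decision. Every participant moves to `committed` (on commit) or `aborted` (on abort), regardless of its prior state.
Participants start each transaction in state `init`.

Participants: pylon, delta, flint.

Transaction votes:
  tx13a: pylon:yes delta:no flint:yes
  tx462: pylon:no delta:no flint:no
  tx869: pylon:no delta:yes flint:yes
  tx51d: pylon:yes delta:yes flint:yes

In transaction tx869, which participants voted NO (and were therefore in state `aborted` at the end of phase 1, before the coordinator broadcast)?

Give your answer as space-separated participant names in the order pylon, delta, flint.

Answer: pylon

Derivation:
Txn tx869 phase 1: pylon no -> aborted; delta yes -> prepared; flint yes -> prepared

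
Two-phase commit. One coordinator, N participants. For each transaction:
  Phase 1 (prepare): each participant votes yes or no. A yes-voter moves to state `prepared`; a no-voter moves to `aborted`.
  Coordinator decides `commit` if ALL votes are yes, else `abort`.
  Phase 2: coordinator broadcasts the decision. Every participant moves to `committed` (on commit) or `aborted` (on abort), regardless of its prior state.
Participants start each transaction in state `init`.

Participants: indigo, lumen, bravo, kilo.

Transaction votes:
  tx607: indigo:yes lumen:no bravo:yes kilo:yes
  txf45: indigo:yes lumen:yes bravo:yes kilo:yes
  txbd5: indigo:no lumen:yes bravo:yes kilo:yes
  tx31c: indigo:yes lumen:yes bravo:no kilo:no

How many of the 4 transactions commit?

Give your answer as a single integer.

Answer: 1

Derivation:
tx607: no from lumen -> abort (commits=0)
txf45: all yes -> commit (commits=1)
txbd5: no from indigo -> abort (commits=1)
tx31c: no from bravo, kilo -> abort (commits=1)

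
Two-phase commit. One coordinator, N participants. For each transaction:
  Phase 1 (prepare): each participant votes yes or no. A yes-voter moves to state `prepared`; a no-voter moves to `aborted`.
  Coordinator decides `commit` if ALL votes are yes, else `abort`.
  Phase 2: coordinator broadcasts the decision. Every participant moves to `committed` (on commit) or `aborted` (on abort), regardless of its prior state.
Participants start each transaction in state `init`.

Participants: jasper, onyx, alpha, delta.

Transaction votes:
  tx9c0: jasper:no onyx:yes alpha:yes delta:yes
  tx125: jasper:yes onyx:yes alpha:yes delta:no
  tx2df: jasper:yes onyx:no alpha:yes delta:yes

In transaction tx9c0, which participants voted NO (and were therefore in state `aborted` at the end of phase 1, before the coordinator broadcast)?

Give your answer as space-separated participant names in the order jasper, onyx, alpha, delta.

Answer: jasper

Derivation:
Txn tx9c0 phase 1: jasper no -> aborted; onyx yes -> prepared; alpha yes -> prepared; delta yes -> prepared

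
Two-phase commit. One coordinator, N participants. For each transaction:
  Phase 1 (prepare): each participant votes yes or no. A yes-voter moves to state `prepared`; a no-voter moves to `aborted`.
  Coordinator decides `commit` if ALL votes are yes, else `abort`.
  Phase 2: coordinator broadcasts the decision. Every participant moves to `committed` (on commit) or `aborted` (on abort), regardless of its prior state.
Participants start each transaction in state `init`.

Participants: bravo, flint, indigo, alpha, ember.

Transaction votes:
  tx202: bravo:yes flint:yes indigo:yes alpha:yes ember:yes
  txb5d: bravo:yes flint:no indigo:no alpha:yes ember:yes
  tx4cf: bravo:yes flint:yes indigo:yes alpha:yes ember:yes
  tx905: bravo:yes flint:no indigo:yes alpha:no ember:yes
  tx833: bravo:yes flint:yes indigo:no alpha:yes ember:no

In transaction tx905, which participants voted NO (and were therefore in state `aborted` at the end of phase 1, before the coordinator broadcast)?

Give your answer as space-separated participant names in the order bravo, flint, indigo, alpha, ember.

Txn tx905 phase 1: bravo yes -> prepared; flint no -> aborted; indigo yes -> prepared; alpha no -> aborted; ember yes -> prepared

Answer: flint alpha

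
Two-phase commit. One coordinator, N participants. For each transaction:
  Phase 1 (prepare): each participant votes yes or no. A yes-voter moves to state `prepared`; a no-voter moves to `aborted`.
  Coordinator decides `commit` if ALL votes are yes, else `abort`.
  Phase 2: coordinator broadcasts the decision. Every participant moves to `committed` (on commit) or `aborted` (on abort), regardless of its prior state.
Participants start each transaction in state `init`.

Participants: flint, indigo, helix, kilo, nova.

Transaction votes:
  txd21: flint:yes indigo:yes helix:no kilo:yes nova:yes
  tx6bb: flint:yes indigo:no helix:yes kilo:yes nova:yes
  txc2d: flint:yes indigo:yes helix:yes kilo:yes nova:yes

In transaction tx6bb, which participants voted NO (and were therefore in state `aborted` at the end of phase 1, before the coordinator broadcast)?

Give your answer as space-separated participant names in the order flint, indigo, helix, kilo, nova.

Txn tx6bb phase 1: flint yes -> prepared; indigo no -> aborted; helix yes -> prepared; kilo yes -> prepared; nova yes -> prepared

Answer: indigo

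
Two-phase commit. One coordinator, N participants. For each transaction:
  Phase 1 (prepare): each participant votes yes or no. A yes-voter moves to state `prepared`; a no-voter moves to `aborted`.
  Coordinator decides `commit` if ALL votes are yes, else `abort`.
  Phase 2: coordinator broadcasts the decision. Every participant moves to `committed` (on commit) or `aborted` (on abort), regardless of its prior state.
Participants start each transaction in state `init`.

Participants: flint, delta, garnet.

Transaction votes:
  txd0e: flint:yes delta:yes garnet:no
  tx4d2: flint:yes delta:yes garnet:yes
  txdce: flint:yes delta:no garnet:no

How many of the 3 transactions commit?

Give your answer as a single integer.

Answer: 1

Derivation:
txd0e: no from garnet -> abort (commits=0)
tx4d2: all yes -> commit (commits=1)
txdce: no from delta, garnet -> abort (commits=1)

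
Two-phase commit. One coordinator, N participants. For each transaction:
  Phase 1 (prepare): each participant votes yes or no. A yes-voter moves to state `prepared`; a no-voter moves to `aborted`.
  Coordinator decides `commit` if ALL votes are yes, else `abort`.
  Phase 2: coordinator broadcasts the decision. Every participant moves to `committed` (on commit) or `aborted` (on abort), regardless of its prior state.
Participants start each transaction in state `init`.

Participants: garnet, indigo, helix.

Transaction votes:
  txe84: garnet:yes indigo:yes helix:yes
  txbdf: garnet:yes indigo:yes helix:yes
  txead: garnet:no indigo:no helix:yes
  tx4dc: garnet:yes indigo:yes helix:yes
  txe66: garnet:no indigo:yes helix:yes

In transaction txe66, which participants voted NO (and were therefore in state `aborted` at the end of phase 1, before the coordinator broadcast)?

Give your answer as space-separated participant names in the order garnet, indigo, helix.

Txn txe66 phase 1: garnet no -> aborted; indigo yes -> prepared; helix yes -> prepared

Answer: garnet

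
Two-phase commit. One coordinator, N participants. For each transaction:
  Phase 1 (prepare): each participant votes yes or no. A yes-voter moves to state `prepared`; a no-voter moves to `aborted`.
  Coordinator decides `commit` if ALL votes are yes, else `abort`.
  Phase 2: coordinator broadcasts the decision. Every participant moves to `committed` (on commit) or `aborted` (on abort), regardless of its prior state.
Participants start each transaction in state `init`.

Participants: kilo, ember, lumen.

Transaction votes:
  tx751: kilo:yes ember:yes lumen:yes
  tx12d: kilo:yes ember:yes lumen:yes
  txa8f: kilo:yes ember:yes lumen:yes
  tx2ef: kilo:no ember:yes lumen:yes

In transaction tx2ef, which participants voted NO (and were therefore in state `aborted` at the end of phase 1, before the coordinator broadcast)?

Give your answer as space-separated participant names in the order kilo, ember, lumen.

Txn tx2ef phase 1: kilo no -> aborted; ember yes -> prepared; lumen yes -> prepared

Answer: kilo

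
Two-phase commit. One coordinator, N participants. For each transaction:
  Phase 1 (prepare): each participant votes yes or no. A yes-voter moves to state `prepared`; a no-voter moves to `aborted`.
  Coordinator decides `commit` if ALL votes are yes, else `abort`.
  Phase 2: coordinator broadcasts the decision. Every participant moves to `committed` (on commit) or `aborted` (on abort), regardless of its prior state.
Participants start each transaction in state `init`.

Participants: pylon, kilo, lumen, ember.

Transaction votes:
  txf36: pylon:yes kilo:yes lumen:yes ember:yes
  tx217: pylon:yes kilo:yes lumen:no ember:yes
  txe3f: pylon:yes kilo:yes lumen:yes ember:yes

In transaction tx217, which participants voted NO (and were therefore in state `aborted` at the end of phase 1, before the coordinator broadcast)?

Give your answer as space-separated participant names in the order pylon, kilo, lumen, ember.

Answer: lumen

Derivation:
Txn tx217 phase 1: pylon yes -> prepared; kilo yes -> prepared; lumen no -> aborted; ember yes -> prepared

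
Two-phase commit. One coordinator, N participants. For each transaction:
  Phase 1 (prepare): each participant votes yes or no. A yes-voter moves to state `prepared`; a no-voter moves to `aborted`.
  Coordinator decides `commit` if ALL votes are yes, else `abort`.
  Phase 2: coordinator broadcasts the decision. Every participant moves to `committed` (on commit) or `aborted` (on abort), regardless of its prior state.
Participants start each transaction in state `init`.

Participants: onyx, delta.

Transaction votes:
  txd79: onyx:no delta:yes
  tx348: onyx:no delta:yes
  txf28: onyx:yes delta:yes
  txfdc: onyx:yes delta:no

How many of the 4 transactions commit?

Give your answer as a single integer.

txd79: no from onyx -> abort (commits=0)
tx348: no from onyx -> abort (commits=0)
txf28: all yes -> commit (commits=1)
txfdc: no from delta -> abort (commits=1)

Answer: 1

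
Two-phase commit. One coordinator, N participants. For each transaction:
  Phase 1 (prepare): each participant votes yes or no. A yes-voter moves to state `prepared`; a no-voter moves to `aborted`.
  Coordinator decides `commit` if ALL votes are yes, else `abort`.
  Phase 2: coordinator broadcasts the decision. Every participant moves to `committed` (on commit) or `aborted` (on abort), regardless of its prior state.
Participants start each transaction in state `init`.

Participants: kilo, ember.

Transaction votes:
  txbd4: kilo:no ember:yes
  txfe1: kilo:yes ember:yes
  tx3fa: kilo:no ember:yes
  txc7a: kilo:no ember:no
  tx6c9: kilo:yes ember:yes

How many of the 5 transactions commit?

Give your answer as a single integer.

txbd4: no from kilo -> abort (commits=0)
txfe1: all yes -> commit (commits=1)
tx3fa: no from kilo -> abort (commits=1)
txc7a: no from kilo, ember -> abort (commits=1)
tx6c9: all yes -> commit (commits=2)

Answer: 2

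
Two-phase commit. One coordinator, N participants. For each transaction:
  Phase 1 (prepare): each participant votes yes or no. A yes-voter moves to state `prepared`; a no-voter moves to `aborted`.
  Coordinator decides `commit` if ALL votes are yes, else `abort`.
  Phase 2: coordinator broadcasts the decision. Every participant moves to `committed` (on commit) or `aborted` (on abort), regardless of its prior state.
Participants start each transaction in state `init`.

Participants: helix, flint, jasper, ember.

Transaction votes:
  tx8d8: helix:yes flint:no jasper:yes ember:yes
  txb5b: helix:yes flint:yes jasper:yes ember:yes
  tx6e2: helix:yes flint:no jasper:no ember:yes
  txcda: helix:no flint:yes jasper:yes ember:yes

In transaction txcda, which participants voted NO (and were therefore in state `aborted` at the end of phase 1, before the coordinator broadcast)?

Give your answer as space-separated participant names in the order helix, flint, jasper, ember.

Txn txcda phase 1: helix no -> aborted; flint yes -> prepared; jasper yes -> prepared; ember yes -> prepared

Answer: helix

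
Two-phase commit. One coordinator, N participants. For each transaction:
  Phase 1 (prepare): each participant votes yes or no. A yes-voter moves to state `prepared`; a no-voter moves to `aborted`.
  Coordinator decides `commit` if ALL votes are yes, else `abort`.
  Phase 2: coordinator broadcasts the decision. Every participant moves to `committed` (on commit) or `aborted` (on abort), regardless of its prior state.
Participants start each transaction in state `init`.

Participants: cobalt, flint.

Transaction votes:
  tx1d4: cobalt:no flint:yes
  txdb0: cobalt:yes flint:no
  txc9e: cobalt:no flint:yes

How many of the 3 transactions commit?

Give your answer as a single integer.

tx1d4: no from cobalt -> abort (commits=0)
txdb0: no from flint -> abort (commits=0)
txc9e: no from cobalt -> abort (commits=0)

Answer: 0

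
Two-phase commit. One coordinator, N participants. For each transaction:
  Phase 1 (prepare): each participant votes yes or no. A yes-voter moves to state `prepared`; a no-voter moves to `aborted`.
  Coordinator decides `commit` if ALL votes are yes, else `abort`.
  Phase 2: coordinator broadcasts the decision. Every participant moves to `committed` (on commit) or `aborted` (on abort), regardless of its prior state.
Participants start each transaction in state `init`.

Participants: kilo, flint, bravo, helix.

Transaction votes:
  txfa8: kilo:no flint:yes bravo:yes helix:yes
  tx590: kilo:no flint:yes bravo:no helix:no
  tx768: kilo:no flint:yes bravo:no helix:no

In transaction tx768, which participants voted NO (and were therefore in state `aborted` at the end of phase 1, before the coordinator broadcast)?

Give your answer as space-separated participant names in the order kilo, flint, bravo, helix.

Txn tx768 phase 1: kilo no -> aborted; flint yes -> prepared; bravo no -> aborted; helix no -> aborted

Answer: kilo bravo helix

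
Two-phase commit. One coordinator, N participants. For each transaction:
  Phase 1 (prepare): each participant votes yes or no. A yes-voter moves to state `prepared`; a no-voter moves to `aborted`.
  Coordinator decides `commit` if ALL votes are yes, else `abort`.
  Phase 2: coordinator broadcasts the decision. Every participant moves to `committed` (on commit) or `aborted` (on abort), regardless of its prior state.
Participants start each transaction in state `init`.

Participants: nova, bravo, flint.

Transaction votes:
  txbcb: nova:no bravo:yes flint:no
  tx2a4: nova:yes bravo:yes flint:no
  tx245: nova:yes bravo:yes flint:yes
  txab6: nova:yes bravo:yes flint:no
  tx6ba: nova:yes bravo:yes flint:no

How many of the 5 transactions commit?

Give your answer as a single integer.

Answer: 1

Derivation:
txbcb: no from nova, flint -> abort (commits=0)
tx2a4: no from flint -> abort (commits=0)
tx245: all yes -> commit (commits=1)
txab6: no from flint -> abort (commits=1)
tx6ba: no from flint -> abort (commits=1)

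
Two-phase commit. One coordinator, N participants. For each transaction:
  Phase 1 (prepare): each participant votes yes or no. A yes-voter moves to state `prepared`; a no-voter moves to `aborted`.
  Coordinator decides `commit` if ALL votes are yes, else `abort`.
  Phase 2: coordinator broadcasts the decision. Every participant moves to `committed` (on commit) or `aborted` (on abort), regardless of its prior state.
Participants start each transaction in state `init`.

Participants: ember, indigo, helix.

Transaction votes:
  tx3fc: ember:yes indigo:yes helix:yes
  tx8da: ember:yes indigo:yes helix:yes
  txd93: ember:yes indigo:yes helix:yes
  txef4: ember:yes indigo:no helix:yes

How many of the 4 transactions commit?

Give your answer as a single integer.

Answer: 3

Derivation:
tx3fc: all yes -> commit (commits=1)
tx8da: all yes -> commit (commits=2)
txd93: all yes -> commit (commits=3)
txef4: no from indigo -> abort (commits=3)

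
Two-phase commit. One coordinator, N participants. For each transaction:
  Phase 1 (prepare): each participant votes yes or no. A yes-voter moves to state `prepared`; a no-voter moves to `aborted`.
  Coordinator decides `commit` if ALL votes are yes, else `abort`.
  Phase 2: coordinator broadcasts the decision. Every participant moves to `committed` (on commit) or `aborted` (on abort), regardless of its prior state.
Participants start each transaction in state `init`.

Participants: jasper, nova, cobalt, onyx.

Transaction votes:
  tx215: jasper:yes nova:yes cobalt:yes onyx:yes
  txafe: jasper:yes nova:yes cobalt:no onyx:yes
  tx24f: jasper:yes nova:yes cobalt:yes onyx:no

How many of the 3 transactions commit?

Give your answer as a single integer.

tx215: all yes -> commit (commits=1)
txafe: no from cobalt -> abort (commits=1)
tx24f: no from onyx -> abort (commits=1)

Answer: 1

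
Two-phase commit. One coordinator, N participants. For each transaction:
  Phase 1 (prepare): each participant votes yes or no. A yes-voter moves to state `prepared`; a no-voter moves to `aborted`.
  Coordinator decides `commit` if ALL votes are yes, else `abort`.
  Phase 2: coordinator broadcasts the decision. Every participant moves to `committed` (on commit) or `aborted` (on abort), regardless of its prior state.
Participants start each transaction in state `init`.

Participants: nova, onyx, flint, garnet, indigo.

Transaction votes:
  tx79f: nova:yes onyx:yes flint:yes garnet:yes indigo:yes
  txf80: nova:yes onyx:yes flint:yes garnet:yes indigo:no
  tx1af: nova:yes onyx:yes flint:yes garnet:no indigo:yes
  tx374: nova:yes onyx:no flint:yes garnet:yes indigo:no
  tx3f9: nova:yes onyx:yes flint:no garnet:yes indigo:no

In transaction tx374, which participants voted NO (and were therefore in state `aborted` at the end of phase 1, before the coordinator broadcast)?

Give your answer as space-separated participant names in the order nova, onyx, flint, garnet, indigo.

Txn tx374 phase 1: nova yes -> prepared; onyx no -> aborted; flint yes -> prepared; garnet yes -> prepared; indigo no -> aborted

Answer: onyx indigo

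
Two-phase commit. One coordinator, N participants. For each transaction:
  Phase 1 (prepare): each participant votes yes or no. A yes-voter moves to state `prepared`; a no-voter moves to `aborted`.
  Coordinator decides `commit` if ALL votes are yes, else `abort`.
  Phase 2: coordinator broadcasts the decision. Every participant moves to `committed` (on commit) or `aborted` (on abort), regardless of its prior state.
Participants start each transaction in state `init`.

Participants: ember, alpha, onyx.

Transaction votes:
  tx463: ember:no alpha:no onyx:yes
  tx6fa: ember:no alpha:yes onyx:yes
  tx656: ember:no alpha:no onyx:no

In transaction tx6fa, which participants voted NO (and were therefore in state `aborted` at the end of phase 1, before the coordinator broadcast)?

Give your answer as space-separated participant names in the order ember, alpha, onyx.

Txn tx6fa phase 1: ember no -> aborted; alpha yes -> prepared; onyx yes -> prepared

Answer: ember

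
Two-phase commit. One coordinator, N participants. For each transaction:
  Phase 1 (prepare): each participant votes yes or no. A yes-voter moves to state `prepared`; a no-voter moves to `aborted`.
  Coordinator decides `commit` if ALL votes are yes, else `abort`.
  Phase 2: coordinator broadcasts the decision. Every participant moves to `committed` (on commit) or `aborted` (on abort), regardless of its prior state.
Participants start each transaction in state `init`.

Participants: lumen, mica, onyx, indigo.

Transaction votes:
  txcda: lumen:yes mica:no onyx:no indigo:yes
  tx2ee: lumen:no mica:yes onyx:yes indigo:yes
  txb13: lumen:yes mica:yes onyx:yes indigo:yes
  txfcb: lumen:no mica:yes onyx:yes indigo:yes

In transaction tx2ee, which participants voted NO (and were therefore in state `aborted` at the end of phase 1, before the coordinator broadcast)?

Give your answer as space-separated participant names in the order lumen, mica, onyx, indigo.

Txn tx2ee phase 1: lumen no -> aborted; mica yes -> prepared; onyx yes -> prepared; indigo yes -> prepared

Answer: lumen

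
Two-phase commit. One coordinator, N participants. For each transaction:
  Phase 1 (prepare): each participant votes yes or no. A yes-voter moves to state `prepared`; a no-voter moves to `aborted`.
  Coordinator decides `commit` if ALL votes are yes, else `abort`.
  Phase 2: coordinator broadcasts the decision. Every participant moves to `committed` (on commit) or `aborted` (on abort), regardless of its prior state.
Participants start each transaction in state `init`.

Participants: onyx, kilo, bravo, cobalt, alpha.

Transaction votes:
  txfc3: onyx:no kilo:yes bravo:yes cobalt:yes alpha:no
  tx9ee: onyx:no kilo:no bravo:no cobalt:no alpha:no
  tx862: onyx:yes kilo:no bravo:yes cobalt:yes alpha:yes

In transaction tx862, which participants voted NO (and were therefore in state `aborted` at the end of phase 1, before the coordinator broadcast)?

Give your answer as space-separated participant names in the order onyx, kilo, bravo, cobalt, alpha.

Answer: kilo

Derivation:
Txn tx862 phase 1: onyx yes -> prepared; kilo no -> aborted; bravo yes -> prepared; cobalt yes -> prepared; alpha yes -> prepared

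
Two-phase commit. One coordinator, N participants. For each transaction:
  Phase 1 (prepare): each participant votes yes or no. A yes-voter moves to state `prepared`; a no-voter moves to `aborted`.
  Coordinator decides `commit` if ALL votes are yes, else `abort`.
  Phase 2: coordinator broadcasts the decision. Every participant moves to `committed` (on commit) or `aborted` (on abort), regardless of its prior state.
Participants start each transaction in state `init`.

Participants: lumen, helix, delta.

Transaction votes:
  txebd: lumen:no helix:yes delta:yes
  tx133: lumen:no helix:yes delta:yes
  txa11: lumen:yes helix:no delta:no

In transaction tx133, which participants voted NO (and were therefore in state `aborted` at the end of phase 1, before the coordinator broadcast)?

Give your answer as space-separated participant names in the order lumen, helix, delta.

Txn tx133 phase 1: lumen no -> aborted; helix yes -> prepared; delta yes -> prepared

Answer: lumen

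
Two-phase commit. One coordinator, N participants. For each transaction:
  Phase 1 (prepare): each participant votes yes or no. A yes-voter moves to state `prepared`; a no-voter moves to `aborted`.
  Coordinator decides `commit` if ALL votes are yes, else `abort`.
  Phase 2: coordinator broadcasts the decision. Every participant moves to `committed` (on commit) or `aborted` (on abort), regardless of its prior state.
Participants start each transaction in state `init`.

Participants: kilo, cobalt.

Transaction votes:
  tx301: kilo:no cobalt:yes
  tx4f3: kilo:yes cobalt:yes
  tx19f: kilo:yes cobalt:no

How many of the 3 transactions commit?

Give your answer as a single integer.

Answer: 1

Derivation:
tx301: no from kilo -> abort (commits=0)
tx4f3: all yes -> commit (commits=1)
tx19f: no from cobalt -> abort (commits=1)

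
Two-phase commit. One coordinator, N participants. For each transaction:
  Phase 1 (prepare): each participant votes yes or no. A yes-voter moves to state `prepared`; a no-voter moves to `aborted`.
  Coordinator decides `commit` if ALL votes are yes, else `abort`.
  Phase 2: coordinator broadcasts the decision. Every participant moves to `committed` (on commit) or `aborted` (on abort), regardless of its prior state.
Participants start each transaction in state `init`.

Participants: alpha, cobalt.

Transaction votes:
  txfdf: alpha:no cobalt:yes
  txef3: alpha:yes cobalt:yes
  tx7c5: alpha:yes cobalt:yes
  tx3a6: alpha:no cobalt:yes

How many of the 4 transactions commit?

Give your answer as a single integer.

Answer: 2

Derivation:
txfdf: no from alpha -> abort (commits=0)
txef3: all yes -> commit (commits=1)
tx7c5: all yes -> commit (commits=2)
tx3a6: no from alpha -> abort (commits=2)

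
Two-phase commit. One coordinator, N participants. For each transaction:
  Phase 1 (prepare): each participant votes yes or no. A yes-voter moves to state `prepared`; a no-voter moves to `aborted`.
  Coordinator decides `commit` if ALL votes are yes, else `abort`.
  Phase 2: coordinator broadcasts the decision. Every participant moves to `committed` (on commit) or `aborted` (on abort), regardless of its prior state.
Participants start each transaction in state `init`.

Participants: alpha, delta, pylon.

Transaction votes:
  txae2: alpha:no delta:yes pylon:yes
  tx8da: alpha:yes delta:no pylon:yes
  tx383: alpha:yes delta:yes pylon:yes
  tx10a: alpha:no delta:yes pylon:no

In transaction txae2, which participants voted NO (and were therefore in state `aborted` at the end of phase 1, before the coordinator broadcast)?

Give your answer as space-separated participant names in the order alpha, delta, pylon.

Answer: alpha

Derivation:
Txn txae2 phase 1: alpha no -> aborted; delta yes -> prepared; pylon yes -> prepared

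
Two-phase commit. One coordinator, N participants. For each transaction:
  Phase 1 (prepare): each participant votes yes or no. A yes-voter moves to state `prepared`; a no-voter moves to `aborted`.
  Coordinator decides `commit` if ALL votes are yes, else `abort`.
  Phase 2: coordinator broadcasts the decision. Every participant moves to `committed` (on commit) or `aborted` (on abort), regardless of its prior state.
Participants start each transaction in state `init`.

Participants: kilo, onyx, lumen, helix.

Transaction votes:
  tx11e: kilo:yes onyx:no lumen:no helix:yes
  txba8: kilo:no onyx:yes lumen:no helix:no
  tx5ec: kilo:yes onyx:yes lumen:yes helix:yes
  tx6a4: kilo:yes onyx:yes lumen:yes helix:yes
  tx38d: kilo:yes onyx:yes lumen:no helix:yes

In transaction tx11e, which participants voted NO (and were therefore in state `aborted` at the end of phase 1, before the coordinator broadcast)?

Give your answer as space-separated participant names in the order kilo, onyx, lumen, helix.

Txn tx11e phase 1: kilo yes -> prepared; onyx no -> aborted; lumen no -> aborted; helix yes -> prepared

Answer: onyx lumen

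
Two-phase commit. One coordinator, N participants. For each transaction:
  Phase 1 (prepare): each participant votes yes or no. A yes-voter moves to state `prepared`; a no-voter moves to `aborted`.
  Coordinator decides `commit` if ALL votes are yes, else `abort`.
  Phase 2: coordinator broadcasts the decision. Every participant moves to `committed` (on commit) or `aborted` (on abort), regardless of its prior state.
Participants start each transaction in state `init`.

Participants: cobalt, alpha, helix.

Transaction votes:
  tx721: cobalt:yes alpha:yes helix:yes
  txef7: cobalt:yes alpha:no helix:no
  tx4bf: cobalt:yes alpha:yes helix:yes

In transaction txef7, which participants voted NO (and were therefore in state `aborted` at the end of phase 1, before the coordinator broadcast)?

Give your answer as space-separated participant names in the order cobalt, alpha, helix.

Answer: alpha helix

Derivation:
Txn txef7 phase 1: cobalt yes -> prepared; alpha no -> aborted; helix no -> aborted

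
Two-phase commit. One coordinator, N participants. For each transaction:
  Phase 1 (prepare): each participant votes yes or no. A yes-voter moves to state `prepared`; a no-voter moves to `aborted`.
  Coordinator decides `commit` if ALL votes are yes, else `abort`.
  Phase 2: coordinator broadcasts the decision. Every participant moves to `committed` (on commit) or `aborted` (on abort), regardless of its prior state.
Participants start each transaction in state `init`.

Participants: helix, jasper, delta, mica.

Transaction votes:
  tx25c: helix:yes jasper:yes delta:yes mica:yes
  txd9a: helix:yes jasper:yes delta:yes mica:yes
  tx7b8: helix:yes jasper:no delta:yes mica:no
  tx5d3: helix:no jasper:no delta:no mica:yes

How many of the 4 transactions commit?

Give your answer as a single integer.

tx25c: all yes -> commit (commits=1)
txd9a: all yes -> commit (commits=2)
tx7b8: no from jasper, mica -> abort (commits=2)
tx5d3: no from helix, jasper, delta -> abort (commits=2)

Answer: 2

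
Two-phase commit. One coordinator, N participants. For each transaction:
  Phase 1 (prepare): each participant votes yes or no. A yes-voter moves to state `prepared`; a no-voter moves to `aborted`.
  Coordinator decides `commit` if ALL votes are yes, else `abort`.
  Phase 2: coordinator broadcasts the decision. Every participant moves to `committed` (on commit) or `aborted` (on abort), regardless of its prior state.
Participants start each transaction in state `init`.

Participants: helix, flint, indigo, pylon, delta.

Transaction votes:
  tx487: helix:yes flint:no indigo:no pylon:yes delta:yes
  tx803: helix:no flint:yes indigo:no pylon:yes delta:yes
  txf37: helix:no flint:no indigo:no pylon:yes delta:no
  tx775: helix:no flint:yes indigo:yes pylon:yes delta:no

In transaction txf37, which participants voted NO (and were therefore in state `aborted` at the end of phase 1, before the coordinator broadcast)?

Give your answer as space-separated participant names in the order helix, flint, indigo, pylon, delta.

Answer: helix flint indigo delta

Derivation:
Txn txf37 phase 1: helix no -> aborted; flint no -> aborted; indigo no -> aborted; pylon yes -> prepared; delta no -> aborted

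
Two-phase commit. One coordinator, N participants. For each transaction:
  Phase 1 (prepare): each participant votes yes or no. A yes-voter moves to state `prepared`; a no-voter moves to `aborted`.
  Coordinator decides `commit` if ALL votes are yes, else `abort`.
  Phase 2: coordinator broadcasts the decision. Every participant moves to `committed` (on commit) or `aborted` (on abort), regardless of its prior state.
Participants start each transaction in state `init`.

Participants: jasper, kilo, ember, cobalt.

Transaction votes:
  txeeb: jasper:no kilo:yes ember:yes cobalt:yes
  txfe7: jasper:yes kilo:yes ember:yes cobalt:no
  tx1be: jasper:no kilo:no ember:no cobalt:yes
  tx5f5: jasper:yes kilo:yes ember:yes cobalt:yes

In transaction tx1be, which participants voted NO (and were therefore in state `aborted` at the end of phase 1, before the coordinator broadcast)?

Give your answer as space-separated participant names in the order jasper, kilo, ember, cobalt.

Answer: jasper kilo ember

Derivation:
Txn tx1be phase 1: jasper no -> aborted; kilo no -> aborted; ember no -> aborted; cobalt yes -> prepared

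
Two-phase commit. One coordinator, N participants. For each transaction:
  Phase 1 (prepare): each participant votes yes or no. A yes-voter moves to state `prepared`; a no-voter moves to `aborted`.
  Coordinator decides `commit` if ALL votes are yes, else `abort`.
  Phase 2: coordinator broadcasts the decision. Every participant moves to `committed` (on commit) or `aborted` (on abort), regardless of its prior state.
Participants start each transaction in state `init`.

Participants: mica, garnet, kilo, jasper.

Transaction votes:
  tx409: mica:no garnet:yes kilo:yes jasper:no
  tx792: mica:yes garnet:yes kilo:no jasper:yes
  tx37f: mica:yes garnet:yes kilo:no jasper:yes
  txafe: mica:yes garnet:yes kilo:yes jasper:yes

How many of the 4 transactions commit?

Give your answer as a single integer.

tx409: no from mica, jasper -> abort (commits=0)
tx792: no from kilo -> abort (commits=0)
tx37f: no from kilo -> abort (commits=0)
txafe: all yes -> commit (commits=1)

Answer: 1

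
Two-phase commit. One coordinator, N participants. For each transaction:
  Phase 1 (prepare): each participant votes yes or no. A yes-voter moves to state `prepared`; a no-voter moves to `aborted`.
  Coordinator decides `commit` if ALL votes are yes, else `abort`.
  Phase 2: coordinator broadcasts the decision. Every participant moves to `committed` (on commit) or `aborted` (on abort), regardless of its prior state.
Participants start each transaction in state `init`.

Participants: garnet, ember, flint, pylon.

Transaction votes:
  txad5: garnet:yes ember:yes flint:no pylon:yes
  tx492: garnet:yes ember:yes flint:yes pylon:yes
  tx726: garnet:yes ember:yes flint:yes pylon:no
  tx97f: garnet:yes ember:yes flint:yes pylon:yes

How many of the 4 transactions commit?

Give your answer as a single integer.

txad5: no from flint -> abort (commits=0)
tx492: all yes -> commit (commits=1)
tx726: no from pylon -> abort (commits=1)
tx97f: all yes -> commit (commits=2)

Answer: 2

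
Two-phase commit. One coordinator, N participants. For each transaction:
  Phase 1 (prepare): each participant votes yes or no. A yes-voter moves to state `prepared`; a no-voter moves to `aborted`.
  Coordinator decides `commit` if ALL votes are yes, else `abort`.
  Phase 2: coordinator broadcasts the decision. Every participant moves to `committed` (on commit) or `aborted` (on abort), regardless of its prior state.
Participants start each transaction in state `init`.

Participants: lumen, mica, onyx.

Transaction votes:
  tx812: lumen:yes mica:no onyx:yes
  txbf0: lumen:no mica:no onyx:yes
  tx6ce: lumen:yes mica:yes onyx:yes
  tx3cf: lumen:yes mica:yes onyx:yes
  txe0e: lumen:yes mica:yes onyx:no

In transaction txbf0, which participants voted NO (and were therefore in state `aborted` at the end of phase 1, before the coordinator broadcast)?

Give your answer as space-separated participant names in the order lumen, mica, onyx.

Txn txbf0 phase 1: lumen no -> aborted; mica no -> aborted; onyx yes -> prepared

Answer: lumen mica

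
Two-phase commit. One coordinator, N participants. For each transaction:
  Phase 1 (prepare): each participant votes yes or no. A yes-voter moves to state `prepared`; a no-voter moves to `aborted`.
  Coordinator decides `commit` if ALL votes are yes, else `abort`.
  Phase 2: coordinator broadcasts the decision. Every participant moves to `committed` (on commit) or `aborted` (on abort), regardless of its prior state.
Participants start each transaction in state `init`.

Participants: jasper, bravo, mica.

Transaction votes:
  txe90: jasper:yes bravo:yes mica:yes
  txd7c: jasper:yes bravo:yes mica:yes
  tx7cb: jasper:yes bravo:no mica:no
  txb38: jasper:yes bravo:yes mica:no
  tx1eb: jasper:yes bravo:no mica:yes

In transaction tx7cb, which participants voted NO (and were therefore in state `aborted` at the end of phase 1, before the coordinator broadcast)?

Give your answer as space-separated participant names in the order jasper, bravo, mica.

Txn tx7cb phase 1: jasper yes -> prepared; bravo no -> aborted; mica no -> aborted

Answer: bravo mica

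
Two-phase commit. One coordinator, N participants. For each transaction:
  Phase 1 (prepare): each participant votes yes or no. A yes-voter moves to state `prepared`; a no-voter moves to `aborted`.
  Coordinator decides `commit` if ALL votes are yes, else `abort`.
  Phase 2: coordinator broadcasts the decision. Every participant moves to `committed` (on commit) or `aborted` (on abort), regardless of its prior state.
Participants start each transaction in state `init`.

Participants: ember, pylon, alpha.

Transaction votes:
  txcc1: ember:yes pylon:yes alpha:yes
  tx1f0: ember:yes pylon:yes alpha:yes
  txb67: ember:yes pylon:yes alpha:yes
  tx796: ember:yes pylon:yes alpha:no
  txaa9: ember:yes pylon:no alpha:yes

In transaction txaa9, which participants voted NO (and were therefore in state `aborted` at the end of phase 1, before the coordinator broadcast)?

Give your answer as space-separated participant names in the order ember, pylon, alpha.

Txn txaa9 phase 1: ember yes -> prepared; pylon no -> aborted; alpha yes -> prepared

Answer: pylon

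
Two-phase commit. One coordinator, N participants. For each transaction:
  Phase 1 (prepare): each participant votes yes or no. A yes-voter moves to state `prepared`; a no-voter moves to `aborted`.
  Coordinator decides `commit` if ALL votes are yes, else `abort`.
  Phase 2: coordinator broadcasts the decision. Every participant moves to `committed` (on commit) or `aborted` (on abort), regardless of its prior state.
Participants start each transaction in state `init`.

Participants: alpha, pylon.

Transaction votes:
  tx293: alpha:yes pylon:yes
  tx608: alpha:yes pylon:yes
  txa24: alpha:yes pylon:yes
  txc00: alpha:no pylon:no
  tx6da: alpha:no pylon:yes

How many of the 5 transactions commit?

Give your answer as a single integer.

tx293: all yes -> commit (commits=1)
tx608: all yes -> commit (commits=2)
txa24: all yes -> commit (commits=3)
txc00: no from alpha, pylon -> abort (commits=3)
tx6da: no from alpha -> abort (commits=3)

Answer: 3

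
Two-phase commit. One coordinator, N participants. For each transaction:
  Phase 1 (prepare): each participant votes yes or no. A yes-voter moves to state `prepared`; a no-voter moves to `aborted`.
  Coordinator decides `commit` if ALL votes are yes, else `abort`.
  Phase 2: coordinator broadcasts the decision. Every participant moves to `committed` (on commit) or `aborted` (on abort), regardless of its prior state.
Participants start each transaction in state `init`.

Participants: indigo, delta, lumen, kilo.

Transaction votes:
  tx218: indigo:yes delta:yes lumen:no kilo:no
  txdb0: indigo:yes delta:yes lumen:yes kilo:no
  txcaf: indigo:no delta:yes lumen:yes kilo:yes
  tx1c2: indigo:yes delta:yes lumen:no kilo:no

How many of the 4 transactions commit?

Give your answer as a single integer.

Answer: 0

Derivation:
tx218: no from lumen, kilo -> abort (commits=0)
txdb0: no from kilo -> abort (commits=0)
txcaf: no from indigo -> abort (commits=0)
tx1c2: no from lumen, kilo -> abort (commits=0)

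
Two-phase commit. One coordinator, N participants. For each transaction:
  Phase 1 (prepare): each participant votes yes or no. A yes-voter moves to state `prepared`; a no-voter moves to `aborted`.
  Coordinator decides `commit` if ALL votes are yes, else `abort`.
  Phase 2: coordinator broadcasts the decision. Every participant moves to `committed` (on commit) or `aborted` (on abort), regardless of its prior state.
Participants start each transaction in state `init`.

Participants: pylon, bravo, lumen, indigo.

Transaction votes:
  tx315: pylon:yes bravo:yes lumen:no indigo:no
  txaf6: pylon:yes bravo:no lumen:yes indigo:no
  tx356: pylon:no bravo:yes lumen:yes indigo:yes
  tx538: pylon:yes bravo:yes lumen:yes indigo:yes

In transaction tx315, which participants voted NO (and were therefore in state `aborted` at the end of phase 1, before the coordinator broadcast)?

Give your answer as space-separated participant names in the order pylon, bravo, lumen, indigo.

Txn tx315 phase 1: pylon yes -> prepared; bravo yes -> prepared; lumen no -> aborted; indigo no -> aborted

Answer: lumen indigo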